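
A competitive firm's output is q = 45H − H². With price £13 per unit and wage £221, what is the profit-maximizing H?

H* = 14

The marginal product of H is MP_H = 45 − 2H.
A price-taking firm hires until the value of the marginal product equals the wage: P·MP_H = w, so 13·(45 − 2H) = 221.
Then 45 − 2H = 17, giving H = 14.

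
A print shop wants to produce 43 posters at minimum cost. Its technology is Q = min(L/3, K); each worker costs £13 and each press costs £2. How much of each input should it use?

L* = 129, K* = 43

With a fixed-proportions technology, the cost-minimizing bundle uses no slack in either input: L/3 = K = Q.
So L = 3·43 = 129 and K = 43.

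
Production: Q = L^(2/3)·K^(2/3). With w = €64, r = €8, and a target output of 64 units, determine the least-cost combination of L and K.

L* = 8, K* = 64

Cost minimization requires the marginal rate of technical substitution to equal the input-price ratio: MP_L/MP_K = w/r.
Here MP_L/MP_K = (2/3)·(K/L)/(2/3) = (K/L). Setting this equal to 64/8 = 8 gives K = 8L.
Substituting into Q = 64: L^(2/3)·(8L)^(2/3) = 64.
Solving, L = 8 and K = 64.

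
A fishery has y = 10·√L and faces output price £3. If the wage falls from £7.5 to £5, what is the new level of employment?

From P·MP_L = w with MP_L = 5·L^(-1/2), the labor demand is L(w) = (15/w)^(2).
At w = 7.5: L = 4. At w = 5: L = 9.

L* = 9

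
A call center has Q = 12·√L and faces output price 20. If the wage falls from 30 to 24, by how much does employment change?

ΔL = 9

From P·MP_L = w with MP_L = 6·L^(-1/2), the labor demand is L(w) = (120/w)^(2).
At w = 30: L = 16. At w = 24: L = 25.
ΔL = 25 − 16 = 9.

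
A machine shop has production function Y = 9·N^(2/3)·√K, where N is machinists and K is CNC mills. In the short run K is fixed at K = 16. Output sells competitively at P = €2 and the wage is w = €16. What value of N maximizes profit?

N* = 27

With K = 16, MP_N = (2/3)·9·N^(-1/3)·16^(1/2) = 24·N^(-1/3).
Profit maximization for a price taker requires P·MP_N = w: 2·24·N^(-1/3) = 16.
So N^(-1/3) = 1/3, which gives N = 27.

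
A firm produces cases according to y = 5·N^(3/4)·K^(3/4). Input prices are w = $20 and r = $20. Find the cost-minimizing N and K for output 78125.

N* = 625, K* = 625

Cost minimization requires the marginal rate of technical substitution to equal the input-price ratio: MP_N/MP_K = w/r.
Here MP_N/MP_K = (3/4)·(K/N)/(3/4) = (K/N). Setting this equal to 20/20 = 1 gives K = N.
Substituting into y = 78125: 5·N^(3/4)·(N)^(3/4) = 78125.
Solving, N = 625 and K = 625.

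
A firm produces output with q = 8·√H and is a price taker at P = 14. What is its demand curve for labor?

H(w) = 3136/w²

MP_H = (1/2)·8·H^(-1/2) = 4·H^(-1/2).
Setting P·MP_H = w: 56·H^(-1/2) = w.
Solving for H: H^(-1/2) = w/56, so H = (56/w)^(2).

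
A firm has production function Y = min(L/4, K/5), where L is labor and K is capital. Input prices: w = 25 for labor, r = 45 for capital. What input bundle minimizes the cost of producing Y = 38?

L* = 152, K* = 190

With a fixed-proportions technology, the cost-minimizing bundle uses no slack in either input: L/4 = K/5 = Y.
So L = 4·38 = 152 and K = 5·38 = 190.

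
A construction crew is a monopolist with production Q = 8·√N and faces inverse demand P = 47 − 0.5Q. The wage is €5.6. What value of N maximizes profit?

Marginal revenue from the inverse demand is MR = 47 − Q.
The marginal product is MP_N = 4·N^(-1/2).
A monopolist hires until marginal revenue product equals the wage: MR·MP_N = w.
At N, Q = 8·√N. Substituting and solving: (47 − 8·√N)·4·N^(-1/2) = 5.6 gives N = 25.

N* = 25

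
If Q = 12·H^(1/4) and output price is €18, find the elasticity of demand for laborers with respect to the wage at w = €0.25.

MP_H = (1/4)·12·H^(-3/4), so P·MP_H = w gives 54·H^(-3/4) = w.
Solving, H(w) = (54/w)^(4/3). This is a constant-elasticity form: H ∝ w^(−4/3), so ε = −4/3.

ε = -4/3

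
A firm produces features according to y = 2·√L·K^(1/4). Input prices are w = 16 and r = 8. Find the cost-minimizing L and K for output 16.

Cost minimization requires the marginal rate of technical substitution to equal the input-price ratio: MP_L/MP_K = w/r.
Here MP_L/MP_K = (1/2)·(K/L)/(1/4) = 2·(K/L). Setting this equal to 16/8 = 2 gives K = L.
Substituting into y = 16: 2·L^(1/2)·(L)^(1/4) = 16.
Solving, L = 16 and K = 16.

L* = 16, K* = 16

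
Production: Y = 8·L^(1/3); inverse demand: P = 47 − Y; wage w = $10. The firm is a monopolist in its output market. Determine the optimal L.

L* = 8

Marginal revenue from the inverse demand is MR = 47 − 2Y.
The marginal product is MP_L = (8/3)·L^(-2/3).
A monopolist hires until marginal revenue product equals the wage: MR·MP_L = w.
At L, Y = 8·L^(1/3). Substituting and solving: (47 − 16·L^(1/3))·(8/3)·L^(-2/3) = 10 gives L = 8.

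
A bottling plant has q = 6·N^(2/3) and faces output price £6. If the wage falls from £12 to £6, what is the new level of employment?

From P·MP_N = w with MP_N = 4·N^(-1/3), the labor demand is N(w) = (24/w)^(3).
At w = 12: N = 8. At w = 6: N = 64.

N* = 64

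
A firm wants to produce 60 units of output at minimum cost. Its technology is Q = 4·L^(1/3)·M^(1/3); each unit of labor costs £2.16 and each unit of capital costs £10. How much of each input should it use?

Cost minimization requires the marginal rate of technical substitution to equal the input-price ratio: MP_L/MP_M = w/r.
Here MP_L/MP_M = (1/3)·(M/L)/(1/3) = (M/L). Setting this equal to 2.16/10 = 0.216 gives M = 0.216L.
Substituting into Q = 60: 4·L^(1/3)·(0.216L)^(1/3) = 60.
Solving, L = 125 and M = 27.

L* = 125, M* = 27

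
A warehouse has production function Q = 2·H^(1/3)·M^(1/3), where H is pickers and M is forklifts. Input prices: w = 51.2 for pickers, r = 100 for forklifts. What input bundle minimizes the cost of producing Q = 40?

H* = 125, M* = 64

Cost minimization requires the marginal rate of technical substitution to equal the input-price ratio: MP_H/MP_M = w/r.
Here MP_H/MP_M = (1/3)·(M/H)/(1/3) = (M/H). Setting this equal to 51.2/100 = 0.512 gives M = 0.512H.
Substituting into Q = 40: 2·H^(1/3)·(0.512H)^(1/3) = 40.
Solving, H = 125 and M = 64.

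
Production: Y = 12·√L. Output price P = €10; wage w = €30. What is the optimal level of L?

L* = 4

MP_L = (1/2)·12·L^(-1/2) = 6·L^(-1/2).
Profit maximization for a price taker requires P·MP_L = w: 10·6·L^(-1/2) = 30.
So L^(-1/2) = 0.5, which gives L = 4.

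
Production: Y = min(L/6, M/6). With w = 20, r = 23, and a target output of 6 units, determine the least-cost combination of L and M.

L* = 36, M* = 36

With a fixed-proportions technology, the cost-minimizing bundle uses no slack in either input: L/6 = M/6 = Y.
So L = 6·6 = 36 and M = 6·6 = 36.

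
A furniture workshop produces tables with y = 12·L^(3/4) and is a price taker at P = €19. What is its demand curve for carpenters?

L(w) = (171/w)^(4)

MP_L = (3/4)·12·L^(-1/4) = 9·L^(-1/4).
Setting P·MP_L = w: 171·L^(-1/4) = w.
Solving for L: L^(-1/4) = w/171, so L = (171/w)^(4).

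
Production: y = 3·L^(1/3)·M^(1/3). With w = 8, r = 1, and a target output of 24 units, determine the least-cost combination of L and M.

Cost minimization requires the marginal rate of technical substitution to equal the input-price ratio: MP_L/MP_M = w/r.
Here MP_L/MP_M = (1/3)·(M/L)/(1/3) = (M/L). Setting this equal to 8/1 = 8 gives M = 8L.
Substituting into y = 24: 3·L^(1/3)·(8L)^(1/3) = 24.
Solving, L = 8 and M = 64.

L* = 8, M* = 64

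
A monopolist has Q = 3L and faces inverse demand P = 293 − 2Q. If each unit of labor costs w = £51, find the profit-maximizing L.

L* = 23

Marginal revenue from the inverse demand is MR = 293 − 4Q.
The marginal product is MP_L = 3.
A monopolist hires until marginal revenue product equals the wage: MR·MP_L = w.
(293 − 12L)·3 = 51, so L = 23.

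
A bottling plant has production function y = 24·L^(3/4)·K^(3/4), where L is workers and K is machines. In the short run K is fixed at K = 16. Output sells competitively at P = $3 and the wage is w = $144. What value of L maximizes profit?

L* = 81

With K = 16, MP_L = (3/4)·24·L^(-1/4)·16^(3/4) = 144·L^(-1/4).
Profit maximization for a price taker requires P·MP_L = w: 3·144·L^(-1/4) = 144.
So L^(-1/4) = 1/3, which gives L = 81.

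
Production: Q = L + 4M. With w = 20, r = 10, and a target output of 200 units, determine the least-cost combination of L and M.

The inputs are perfect substitutes, so the firm uses whichever has the lower cost per unit of output.
Cost per unit of output via L is 20; via M it is 2.5. M is cheaper.
Producing Q = 200 with M alone: L = 0, M = 50.

L* = 0, M* = 50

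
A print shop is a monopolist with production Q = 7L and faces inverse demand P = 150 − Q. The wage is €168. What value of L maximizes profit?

Marginal revenue from the inverse demand is MR = 150 − 2Q.
The marginal product is MP_L = 7.
A monopolist hires until marginal revenue product equals the wage: MR·MP_L = w.
(150 − 14L)·7 = 168, so L = 9.

L* = 9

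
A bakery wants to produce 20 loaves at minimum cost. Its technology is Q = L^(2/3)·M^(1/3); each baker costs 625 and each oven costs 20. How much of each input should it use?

Cost minimization requires the marginal rate of technical substitution to equal the input-price ratio: MP_L/MP_M = w/r.
Here MP_L/MP_M = (2/3)·(M/L)/(1/3) = 2·(M/L). Setting this equal to 625/20 = 31.25 gives M = 15.625L.
Substituting into Q = 20: L^(2/3)·(15.625L)^(1/3) = 20.
Solving, L = 8 and M = 125.

L* = 8, M* = 125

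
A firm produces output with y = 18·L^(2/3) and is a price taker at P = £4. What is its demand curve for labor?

MP_L = (2/3)·18·L^(-1/3) = 12·L^(-1/3).
Setting P·MP_L = w: 48·L^(-1/3) = w.
Solving for L: L^(-1/3) = w/48, so L = (48/w)^(3).

L(w) = 110592/w³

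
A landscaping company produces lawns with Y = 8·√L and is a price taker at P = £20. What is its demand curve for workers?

MP_L = (1/2)·8·L^(-1/2) = 4·L^(-1/2).
Setting P·MP_L = w: 80·L^(-1/2) = w.
Solving for L: L^(-1/2) = w/80, so L = (80/w)^(2).

L(w) = 6400/w²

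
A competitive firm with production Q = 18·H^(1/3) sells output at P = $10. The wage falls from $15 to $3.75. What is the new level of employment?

H* = 64

From P·MP_H = w with MP_H = 6·H^(-2/3), the labor demand is H(w) = (60/w)^(3/2).
At w = 15: H = 8. At w = 3.75: H = 64.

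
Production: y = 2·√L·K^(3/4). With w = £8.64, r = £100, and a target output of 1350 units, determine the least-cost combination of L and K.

Cost minimization requires the marginal rate of technical substitution to equal the input-price ratio: MP_L/MP_K = w/r.
Here MP_L/MP_K = (1/2)·(K/L)/(3/4) = (2/3)·(K/L). Setting this equal to 8.64/100 = 0.0864 gives K = 0.1296L.
Substituting into y = 1350: 2·L^(1/2)·(0.1296L)^(3/4) = 1350.
Solving, L = 625 and K = 81.

L* = 625, K* = 81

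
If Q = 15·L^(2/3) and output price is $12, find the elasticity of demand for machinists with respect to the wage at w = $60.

ε = -3

MP_L = (2/3)·15·L^(-1/3), so P·MP_L = w gives 120·L^(-1/3) = w.
Solving, L(w) = (120/w)^(3). This is a constant-elasticity form: L ∝ w^(−3), so ε = −3.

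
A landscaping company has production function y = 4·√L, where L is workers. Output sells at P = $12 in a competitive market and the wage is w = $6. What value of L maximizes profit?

MP_L = (1/2)·4·L^(-1/2) = 2·L^(-1/2).
Profit maximization for a price taker requires P·MP_L = w: 12·2·L^(-1/2) = 6.
So L^(-1/2) = 0.25, which gives L = 16.

L* = 16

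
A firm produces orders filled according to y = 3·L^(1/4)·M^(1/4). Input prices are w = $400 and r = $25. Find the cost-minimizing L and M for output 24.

L* = 16, M* = 256

Cost minimization requires the marginal rate of technical substitution to equal the input-price ratio: MP_L/MP_M = w/r.
Here MP_L/MP_M = (1/4)·(M/L)/(1/4) = (M/L). Setting this equal to 400/25 = 16 gives M = 16L.
Substituting into y = 24: 3·L^(1/4)·(16L)^(1/4) = 24.
Solving, L = 16 and M = 256.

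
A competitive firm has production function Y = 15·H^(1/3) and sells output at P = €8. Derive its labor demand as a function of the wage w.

MP_H = (1/3)·15·H^(-2/3) = 5·H^(-2/3).
Setting P·MP_H = w: 40·H^(-2/3) = w.
Solving for H: H^(-2/3) = w/40, so H = (40/w)^(3/2).

H(w) = (40/w)^(3/2)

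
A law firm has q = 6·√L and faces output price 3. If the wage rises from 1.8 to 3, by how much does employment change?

ΔL = -16

From P·MP_L = w with MP_L = 3·L^(-1/2), the labor demand is L(w) = (9/w)^(2).
At w = 1.8: L = 25. At w = 3: L = 9.
ΔL = 9 − 25 = -16.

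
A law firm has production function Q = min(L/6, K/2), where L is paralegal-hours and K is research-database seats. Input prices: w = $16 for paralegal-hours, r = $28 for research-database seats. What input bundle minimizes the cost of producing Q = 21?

With a fixed-proportions technology, the cost-minimizing bundle uses no slack in either input: L/6 = K/2 = Q.
So L = 6·21 = 126 and K = 2·21 = 42.

L* = 126, K* = 42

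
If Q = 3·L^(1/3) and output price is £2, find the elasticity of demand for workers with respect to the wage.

MP_L = (1/3)·3·L^(-2/3), so P·MP_L = w gives 2·L^(-2/3) = w.
Solving, L(w) = (2/w)^(3/2). This is a constant-elasticity form: L ∝ w^(−3/2), so ε = −3/2.

ε = -1.5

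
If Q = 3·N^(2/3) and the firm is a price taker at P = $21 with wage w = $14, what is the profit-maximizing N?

N* = 27

MP_N = (2/3)·3·N^(-1/3) = 2·N^(-1/3).
Profit maximization for a price taker requires P·MP_N = w: 21·2·N^(-1/3) = 14.
So N^(-1/3) = 1/3, which gives N = 27.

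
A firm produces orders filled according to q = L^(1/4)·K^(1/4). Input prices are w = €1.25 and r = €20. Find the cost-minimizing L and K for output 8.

Cost minimization requires the marginal rate of technical substitution to equal the input-price ratio: MP_L/MP_K = w/r.
Here MP_L/MP_K = (1/4)·(K/L)/(1/4) = (K/L). Setting this equal to 1.25/20 = 0.0625 gives K = 0.0625L.
Substituting into q = 8: L^(1/4)·(0.0625L)^(1/4) = 8.
Solving, L = 256 and K = 16.

L* = 256, K* = 16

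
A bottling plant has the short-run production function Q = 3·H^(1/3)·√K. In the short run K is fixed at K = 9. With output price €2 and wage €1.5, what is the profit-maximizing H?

With K = 9, MP_H = (1/3)·3·H^(-2/3)·9^(1/2) = 3·H^(-2/3).
Profit maximization for a price taker requires P·MP_H = w: 2·3·H^(-2/3) = 1.5.
So H^(-2/3) = 0.25, which gives H = 8.

H* = 8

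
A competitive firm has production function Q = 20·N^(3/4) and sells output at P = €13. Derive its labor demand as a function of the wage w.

MP_N = (3/4)·20·N^(-1/4) = 15·N^(-1/4).
Setting P·MP_N = w: 195·N^(-1/4) = w.
Solving for N: N^(-1/4) = w/195, so N = (195/w)^(4).

N(w) = (195/w)^(4)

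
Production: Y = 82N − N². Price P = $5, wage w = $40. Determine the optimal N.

The marginal product of N is MP_N = 82 − 2N.
A price-taking firm hires until the value of the marginal product equals the wage: P·MP_N = w, so 5·(82 − 2N) = 40.
Then 82 − 2N = 8, giving N = 37.

N* = 37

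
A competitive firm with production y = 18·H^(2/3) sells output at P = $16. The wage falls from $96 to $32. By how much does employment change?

ΔH = 208

From P·MP_H = w with MP_H = 12·H^(-1/3), the labor demand is H(w) = (192/w)^(3).
At w = 96: H = 8. At w = 32: H = 216.
ΔH = 216 − 8 = 208.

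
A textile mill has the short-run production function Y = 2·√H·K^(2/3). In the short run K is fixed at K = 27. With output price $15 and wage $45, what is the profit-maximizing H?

With K = 27, MP_H = (1/2)·2·H^(-1/2)·27^(2/3) = 9·H^(-1/2).
Profit maximization for a price taker requires P·MP_H = w: 15·9·H^(-1/2) = 45.
So H^(-1/2) = 1/3, which gives H = 9.

H* = 9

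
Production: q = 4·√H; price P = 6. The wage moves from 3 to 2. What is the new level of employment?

From P·MP_H = w with MP_H = 2·H^(-1/2), the labor demand is H(w) = (12/w)^(2).
At w = 3: H = 16. At w = 2: H = 36.

H* = 36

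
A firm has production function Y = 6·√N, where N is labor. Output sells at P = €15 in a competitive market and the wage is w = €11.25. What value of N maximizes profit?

N* = 16

MP_N = (1/2)·6·N^(-1/2) = 3·N^(-1/2).
Profit maximization for a price taker requires P·MP_N = w: 15·3·N^(-1/2) = 11.25.
So N^(-1/2) = 0.25, which gives N = 16.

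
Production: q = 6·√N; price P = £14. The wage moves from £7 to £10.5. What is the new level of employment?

N* = 16

From P·MP_N = w with MP_N = 3·N^(-1/2), the labor demand is N(w) = (42/w)^(2).
At w = 7: N = 36. At w = 10.5: N = 16.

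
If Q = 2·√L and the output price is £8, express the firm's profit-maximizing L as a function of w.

L(w) = 64/w²

MP_L = (1/2)·2·L^(-1/2) = L^(-1/2).
Setting P·MP_L = w: 8·L^(-1/2) = w.
Solving for L: L^(-1/2) = w/8, so L = (8/w)^(2).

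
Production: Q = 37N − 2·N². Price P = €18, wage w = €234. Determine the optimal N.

N* = 6

The marginal product of N is MP_N = 37 − 4N.
A price-taking firm hires until the value of the marginal product equals the wage: P·MP_N = w, so 18·(37 − 4N) = 234.
Then 37 − 4N = 13, giving N = 6.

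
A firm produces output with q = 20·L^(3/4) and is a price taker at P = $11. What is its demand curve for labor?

MP_L = (3/4)·20·L^(-1/4) = 15·L^(-1/4).
Setting P·MP_L = w: 165·L^(-1/4) = w.
Solving for L: L^(-1/4) = w/165, so L = (165/w)^(4).

L(w) = (165/w)^(4)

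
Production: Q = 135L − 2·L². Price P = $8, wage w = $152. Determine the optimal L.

L* = 29

The marginal product of L is MP_L = 135 − 4L.
A price-taking firm hires until the value of the marginal product equals the wage: P·MP_L = w, so 8·(135 − 4L) = 152.
Then 135 − 4L = 19, giving L = 29.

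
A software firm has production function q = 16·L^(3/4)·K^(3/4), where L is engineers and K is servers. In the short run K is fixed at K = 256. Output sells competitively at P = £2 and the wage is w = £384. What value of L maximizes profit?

With K = 256, MP_L = (3/4)·16·L^(-1/4)·256^(3/4) = 768·L^(-1/4).
Profit maximization for a price taker requires P·MP_L = w: 2·768·L^(-1/4) = 384.
So L^(-1/4) = 0.25, which gives L = 256.

L* = 256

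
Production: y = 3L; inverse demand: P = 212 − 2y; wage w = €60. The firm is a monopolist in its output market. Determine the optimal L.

Marginal revenue from the inverse demand is MR = 212 − 4y.
The marginal product is MP_L = 3.
A monopolist hires until marginal revenue product equals the wage: MR·MP_L = w.
(212 − 12L)·3 = 60, so L = 16.

L* = 16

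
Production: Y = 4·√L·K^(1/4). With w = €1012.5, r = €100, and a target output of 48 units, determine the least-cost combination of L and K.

Cost minimization requires the marginal rate of technical substitution to equal the input-price ratio: MP_L/MP_K = w/r.
Here MP_L/MP_K = (1/2)·(K/L)/(1/4) = 2·(K/L). Setting this equal to 1012.5/100 = 10.125 gives K = 5.0625L.
Substituting into Y = 48: 4·L^(1/2)·(5.0625L)^(1/4) = 48.
Solving, L = 16 and K = 81.

L* = 16, K* = 81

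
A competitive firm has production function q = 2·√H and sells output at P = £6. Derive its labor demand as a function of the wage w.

H(w) = 36/w²

MP_H = (1/2)·2·H^(-1/2) = H^(-1/2).
Setting P·MP_H = w: 6·H^(-1/2) = w.
Solving for H: H^(-1/2) = w/6, so H = (6/w)^(2).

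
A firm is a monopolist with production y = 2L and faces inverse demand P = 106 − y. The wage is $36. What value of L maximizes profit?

Marginal revenue from the inverse demand is MR = 106 − 2y.
The marginal product is MP_L = 2.
A monopolist hires until marginal revenue product equals the wage: MR·MP_L = w.
(106 − 4L)·2 = 36, so L = 22.

L* = 22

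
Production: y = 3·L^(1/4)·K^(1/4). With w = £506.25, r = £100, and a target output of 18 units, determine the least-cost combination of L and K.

L* = 16, K* = 81

Cost minimization requires the marginal rate of technical substitution to equal the input-price ratio: MP_L/MP_K = w/r.
Here MP_L/MP_K = (1/4)·(K/L)/(1/4) = (K/L). Setting this equal to 506.25/100 = 5.0625 gives K = 5.0625L.
Substituting into y = 18: 3·L^(1/4)·(5.0625L)^(1/4) = 18.
Solving, L = 16 and K = 81.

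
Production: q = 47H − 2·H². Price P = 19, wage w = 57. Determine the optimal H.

The marginal product of H is MP_H = 47 − 4H.
A price-taking firm hires until the value of the marginal product equals the wage: P·MP_H = w, so 19·(47 − 4H) = 57.
Then 47 − 4H = 3, giving H = 11.

H* = 11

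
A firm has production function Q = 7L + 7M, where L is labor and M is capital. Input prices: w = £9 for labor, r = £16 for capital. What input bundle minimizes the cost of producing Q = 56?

L* = 8, M* = 0

The inputs are perfect substitutes, so the firm uses whichever has the lower cost per unit of output.
Cost per unit of output via L is w/7 = 9/7; via M it is r/7 = 16/7. L is cheaper.
Producing Q = 56 with L alone: L = 8, M = 0.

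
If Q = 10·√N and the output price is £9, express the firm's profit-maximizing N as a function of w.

N(w) = 2025/w²

MP_N = (1/2)·10·N^(-1/2) = 5·N^(-1/2).
Setting P·MP_N = w: 45·N^(-1/2) = w.
Solving for N: N^(-1/2) = w/45, so N = (45/w)^(2).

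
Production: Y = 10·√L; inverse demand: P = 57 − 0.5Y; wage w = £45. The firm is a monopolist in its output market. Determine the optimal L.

Marginal revenue from the inverse demand is MR = 57 − Y.
The marginal product is MP_L = 5·L^(-1/2).
A monopolist hires until marginal revenue product equals the wage: MR·MP_L = w.
At L, Y = 10·√L. Substituting and solving: (57 − 10·√L)·5·L^(-1/2) = 45 gives L = 9.

L* = 9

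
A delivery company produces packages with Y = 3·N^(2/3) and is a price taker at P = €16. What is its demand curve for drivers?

MP_N = (2/3)·3·N^(-1/3) = 2·N^(-1/3).
Setting P·MP_N = w: 32·N^(-1/3) = w.
Solving for N: N^(-1/3) = w/32, so N = (32/w)^(3).

N(w) = 32768/w³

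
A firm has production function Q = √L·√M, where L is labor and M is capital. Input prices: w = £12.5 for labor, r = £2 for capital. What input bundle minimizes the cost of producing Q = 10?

Cost minimization requires the marginal rate of technical substitution to equal the input-price ratio: MP_L/MP_M = w/r.
Here MP_L/MP_M = (1/2)·(M/L)/(1/2) = (M/L). Setting this equal to 12.5/2 = 6.25 gives M = 6.25L.
Substituting into Q = 10: L^(1/2)·(6.25L)^(1/2) = 10.
Solving, L = 4 and M = 25.

L* = 4, M* = 25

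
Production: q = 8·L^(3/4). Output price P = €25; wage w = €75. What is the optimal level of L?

MP_L = (3/4)·8·L^(-1/4) = 6·L^(-1/4).
Profit maximization for a price taker requires P·MP_L = w: 25·6·L^(-1/4) = 75.
So L^(-1/4) = 0.5, which gives L = 16.

L* = 16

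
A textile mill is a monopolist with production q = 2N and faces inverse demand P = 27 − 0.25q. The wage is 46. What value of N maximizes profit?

Marginal revenue from the inverse demand is MR = 27 − 0.5q.
The marginal product is MP_N = 2.
A monopolist hires until marginal revenue product equals the wage: MR·MP_N = w.
(27 − N)·2 = 46, so N = 4.

N* = 4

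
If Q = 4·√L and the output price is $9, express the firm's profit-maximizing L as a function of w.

L(w) = 324/w²

MP_L = (1/2)·4·L^(-1/2) = 2·L^(-1/2).
Setting P·MP_L = w: 18·L^(-1/2) = w.
Solving for L: L^(-1/2) = w/18, so L = (18/w)^(2).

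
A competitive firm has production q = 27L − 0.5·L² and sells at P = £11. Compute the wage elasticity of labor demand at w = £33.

ε = -0.125

From P·MP_L = w with MP_L = 27 − L, labor demand is L(w) = 27 − w/11.
dL/dw = −1/(11) = -1/11.
At w = 33, L = 24, so ε = (dL/dw)·(w/L) = (-1/11)·(33/24) = -0.125.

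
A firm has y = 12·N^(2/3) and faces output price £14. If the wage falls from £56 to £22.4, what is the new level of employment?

From P·MP_N = w with MP_N = 8·N^(-1/3), the labor demand is N(w) = (112/w)^(3).
At w = 56: N = 8. At w = 22.4: N = 125.

N* = 125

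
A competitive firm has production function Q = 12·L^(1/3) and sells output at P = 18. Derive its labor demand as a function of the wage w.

L(w) = (72/w)^(3/2)

MP_L = (1/3)·12·L^(-2/3) = 4·L^(-2/3).
Setting P·MP_L = w: 72·L^(-2/3) = w.
Solving for L: L^(-2/3) = w/72, so L = (72/w)^(3/2).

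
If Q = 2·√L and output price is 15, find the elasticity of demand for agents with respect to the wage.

MP_L = (1/2)·2·L^(-1/2), so P·MP_L = w gives 15·L^(-1/2) = w.
Solving, L(w) = (15/w)^(2). This is a constant-elasticity form: L ∝ w^(−2), so ε = −2.

ε = -2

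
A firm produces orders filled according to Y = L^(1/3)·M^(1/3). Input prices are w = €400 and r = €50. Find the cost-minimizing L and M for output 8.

L* = 8, M* = 64

Cost minimization requires the marginal rate of technical substitution to equal the input-price ratio: MP_L/MP_M = w/r.
Here MP_L/MP_M = (1/3)·(M/L)/(1/3) = (M/L). Setting this equal to 400/50 = 8 gives M = 8L.
Substituting into Y = 8: L^(1/3)·(8L)^(1/3) = 8.
Solving, L = 8 and M = 64.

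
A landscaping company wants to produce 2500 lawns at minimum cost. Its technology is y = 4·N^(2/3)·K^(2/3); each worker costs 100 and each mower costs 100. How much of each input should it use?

N* = 125, K* = 125

Cost minimization requires the marginal rate of technical substitution to equal the input-price ratio: MP_N/MP_K = w/r.
Here MP_N/MP_K = (2/3)·(K/N)/(2/3) = (K/N). Setting this equal to 100/100 = 1 gives K = N.
Substituting into y = 2500: 4·N^(2/3)·(N)^(2/3) = 2500.
Solving, N = 125 and K = 125.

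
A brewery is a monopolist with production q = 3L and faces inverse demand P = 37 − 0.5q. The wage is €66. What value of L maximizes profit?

L* = 5

Marginal revenue from the inverse demand is MR = 37 − q.
The marginal product is MP_L = 3.
A monopolist hires until marginal revenue product equals the wage: MR·MP_L = w.
(37 − 3L)·3 = 66, so L = 5.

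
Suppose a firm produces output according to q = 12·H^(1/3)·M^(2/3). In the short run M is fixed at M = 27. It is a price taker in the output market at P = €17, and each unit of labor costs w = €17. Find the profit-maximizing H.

With M = 27, MP_H = (1/3)·12·H^(-2/3)·27^(2/3) = 36·H^(-2/3).
Profit maximization for a price taker requires P·MP_H = w: 17·36·H^(-2/3) = 17.
So H^(-2/3) = 1/36, which gives H = 216.

H* = 216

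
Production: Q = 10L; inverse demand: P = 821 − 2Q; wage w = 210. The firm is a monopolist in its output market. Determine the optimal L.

Marginal revenue from the inverse demand is MR = 821 − 4Q.
The marginal product is MP_L = 10.
A monopolist hires until marginal revenue product equals the wage: MR·MP_L = w.
(821 − 40L)·10 = 210, so L = 20.

L* = 20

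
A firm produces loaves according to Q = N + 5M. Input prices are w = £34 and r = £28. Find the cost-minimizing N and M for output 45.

N* = 0, M* = 9

The inputs are perfect substitutes, so the firm uses whichever has the lower cost per unit of output.
Cost per unit of output via N is 34; via M it is 5.6. M is cheaper.
Producing Q = 45 with M alone: N = 0, M = 9.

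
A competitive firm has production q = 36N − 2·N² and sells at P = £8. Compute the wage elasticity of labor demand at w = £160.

From P·MP_N = w with MP_N = 36 − 4N, labor demand is N(w) = (36 − w/8)/4.
dN/dw = −1/(32) = -0.03125.
At w = 160, N = 4, so ε = (dN/dw)·(w/N) = (-0.03125)·(160/4) = -1.25.

ε = -1.25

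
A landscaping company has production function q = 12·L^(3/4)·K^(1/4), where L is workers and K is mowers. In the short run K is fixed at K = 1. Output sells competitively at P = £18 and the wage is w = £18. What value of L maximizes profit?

With K = 1, MP_L = (3/4)·12·L^(-1/4)·1^(1/4) = 9·L^(-1/4).
Profit maximization for a price taker requires P·MP_L = w: 18·9·L^(-1/4) = 18.
So L^(-1/4) = 1/9, which gives L = 6561.

L* = 6561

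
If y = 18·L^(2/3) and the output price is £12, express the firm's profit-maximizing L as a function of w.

MP_L = (2/3)·18·L^(-1/3) = 12·L^(-1/3).
Setting P·MP_L = w: 144·L^(-1/3) = w.
Solving for L: L^(-1/3) = w/144, so L = (144/w)^(3).

L(w) = 2985984/w³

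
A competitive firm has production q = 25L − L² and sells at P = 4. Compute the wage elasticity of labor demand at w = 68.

ε = -2.125

From P·MP_L = w with MP_L = 25 − 2L, labor demand is L(w) = (25 − w/4)/2.
dL/dw = −1/(8) = -0.125.
At w = 68, L = 4, so ε = (dL/dw)·(w/L) = (-0.125)·(68/4) = -2.125.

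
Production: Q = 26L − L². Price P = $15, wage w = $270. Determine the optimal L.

L* = 4

The marginal product of L is MP_L = 26 − 2L.
A price-taking firm hires until the value of the marginal product equals the wage: P·MP_L = w, so 15·(26 − 2L) = 270.
Then 26 − 2L = 18, giving L = 4.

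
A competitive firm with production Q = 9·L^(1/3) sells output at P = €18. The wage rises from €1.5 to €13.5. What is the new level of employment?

L* = 8

From P·MP_L = w with MP_L = 3·L^(-2/3), the labor demand is L(w) = (54/w)^(3/2).
At w = 1.5: L = 216. At w = 13.5: L = 8.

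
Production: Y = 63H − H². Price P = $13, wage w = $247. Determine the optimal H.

H* = 22

The marginal product of H is MP_H = 63 − 2H.
A price-taking firm hires until the value of the marginal product equals the wage: P·MP_H = w, so 13·(63 − 2H) = 247.
Then 63 − 2H = 19, giving H = 22.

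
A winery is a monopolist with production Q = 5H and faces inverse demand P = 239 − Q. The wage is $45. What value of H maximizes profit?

Marginal revenue from the inverse demand is MR = 239 − 2Q.
The marginal product is MP_H = 5.
A monopolist hires until marginal revenue product equals the wage: MR·MP_H = w.
(239 − 10H)·5 = 45, so H = 23.

H* = 23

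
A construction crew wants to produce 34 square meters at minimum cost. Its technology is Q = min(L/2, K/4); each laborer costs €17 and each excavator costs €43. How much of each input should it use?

L* = 68, K* = 136

With a fixed-proportions technology, the cost-minimizing bundle uses no slack in either input: L/2 = K/4 = Q.
So L = 2·34 = 68 and K = 4·34 = 136.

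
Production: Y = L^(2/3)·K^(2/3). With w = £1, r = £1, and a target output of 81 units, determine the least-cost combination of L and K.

Cost minimization requires the marginal rate of technical substitution to equal the input-price ratio: MP_L/MP_K = w/r.
Here MP_L/MP_K = (2/3)·(K/L)/(2/3) = (K/L). Setting this equal to 1/1 = 1 gives K = L.
Substituting into Y = 81: L^(2/3)·(L)^(2/3) = 81.
Solving, L = 27 and K = 27.

L* = 27, K* = 27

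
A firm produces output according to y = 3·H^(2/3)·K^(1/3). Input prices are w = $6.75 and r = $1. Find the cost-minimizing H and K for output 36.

H* = 8, K* = 27

Cost minimization requires the marginal rate of technical substitution to equal the input-price ratio: MP_H/MP_K = w/r.
Here MP_H/MP_K = (2/3)·(K/H)/(1/3) = 2·(K/H). Setting this equal to 6.75/1 = 6.75 gives K = 3.375H.
Substituting into y = 36: 3·H^(2/3)·(3.375H)^(1/3) = 36.
Solving, H = 8 and K = 27.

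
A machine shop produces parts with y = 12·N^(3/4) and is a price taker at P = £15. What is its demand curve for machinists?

N(w) = (135/w)^(4)

MP_N = (3/4)·12·N^(-1/4) = 9·N^(-1/4).
Setting P·MP_N = w: 135·N^(-1/4) = w.
Solving for N: N^(-1/4) = w/135, so N = (135/w)^(4).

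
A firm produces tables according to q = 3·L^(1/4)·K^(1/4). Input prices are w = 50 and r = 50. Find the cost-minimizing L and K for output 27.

L* = 81, K* = 81

Cost minimization requires the marginal rate of technical substitution to equal the input-price ratio: MP_L/MP_K = w/r.
Here MP_L/MP_K = (1/4)·(K/L)/(1/4) = (K/L). Setting this equal to 50/50 = 1 gives K = L.
Substituting into q = 27: 3·L^(1/4)·(L)^(1/4) = 27.
Solving, L = 81 and K = 81.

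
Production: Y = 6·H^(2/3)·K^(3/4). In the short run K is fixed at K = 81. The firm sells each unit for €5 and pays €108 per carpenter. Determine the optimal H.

H* = 125

With K = 81, MP_H = (2/3)·6·H^(-1/3)·81^(3/4) = 108·H^(-1/3).
Profit maximization for a price taker requires P·MP_H = w: 5·108·H^(-1/3) = 108.
So H^(-1/3) = 0.2, which gives H = 125.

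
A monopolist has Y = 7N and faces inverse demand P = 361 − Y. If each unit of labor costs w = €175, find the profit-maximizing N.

Marginal revenue from the inverse demand is MR = 361 − 2Y.
The marginal product is MP_N = 7.
A monopolist hires until marginal revenue product equals the wage: MR·MP_N = w.
(361 − 14N)·7 = 175, so N = 24.

N* = 24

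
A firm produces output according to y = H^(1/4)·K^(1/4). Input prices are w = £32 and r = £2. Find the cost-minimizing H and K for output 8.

H* = 16, K* = 256

Cost minimization requires the marginal rate of technical substitution to equal the input-price ratio: MP_H/MP_K = w/r.
Here MP_H/MP_K = (1/4)·(K/H)/(1/4) = (K/H). Setting this equal to 32/2 = 16 gives K = 16H.
Substituting into y = 8: H^(1/4)·(16H)^(1/4) = 8.
Solving, H = 16 and K = 256.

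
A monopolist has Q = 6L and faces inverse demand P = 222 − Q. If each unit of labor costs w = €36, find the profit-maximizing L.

L* = 18

Marginal revenue from the inverse demand is MR = 222 − 2Q.
The marginal product is MP_L = 6.
A monopolist hires until marginal revenue product equals the wage: MR·MP_L = w.
(222 − 12L)·6 = 36, so L = 18.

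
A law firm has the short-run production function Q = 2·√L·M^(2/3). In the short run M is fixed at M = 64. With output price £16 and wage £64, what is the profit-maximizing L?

With M = 64, MP_L = (1/2)·2·L^(-1/2)·64^(2/3) = 16·L^(-1/2).
Profit maximization for a price taker requires P·MP_L = w: 16·16·L^(-1/2) = 64.
So L^(-1/2) = 0.25, which gives L = 16.

L* = 16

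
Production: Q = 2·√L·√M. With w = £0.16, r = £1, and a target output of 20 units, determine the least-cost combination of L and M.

L* = 25, M* = 4

Cost minimization requires the marginal rate of technical substitution to equal the input-price ratio: MP_L/MP_M = w/r.
Here MP_L/MP_M = (1/2)·(M/L)/(1/2) = (M/L). Setting this equal to 0.16/1 = 0.16 gives M = 0.16L.
Substituting into Q = 20: 2·L^(1/2)·(0.16L)^(1/2) = 20.
Solving, L = 25 and M = 4.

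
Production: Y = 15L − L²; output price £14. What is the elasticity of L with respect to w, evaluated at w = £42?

From P·MP_L = w with MP_L = 15 − 2L, labor demand is L(w) = (15 − w/14)/2.
dL/dw = −1/(28) = -1/28.
At w = 42, L = 6, so ε = (dL/dw)·(w/L) = (-1/28)·(42/6) = -0.25.

ε = -0.25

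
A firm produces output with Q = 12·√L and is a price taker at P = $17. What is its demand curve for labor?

MP_L = (1/2)·12·L^(-1/2) = 6·L^(-1/2).
Setting P·MP_L = w: 102·L^(-1/2) = w.
Solving for L: L^(-1/2) = w/102, so L = (102/w)^(2).

L(w) = 10404/w²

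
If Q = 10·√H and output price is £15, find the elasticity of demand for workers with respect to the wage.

MP_H = (1/2)·10·H^(-1/2), so P·MP_H = w gives 75·H^(-1/2) = w.
Solving, H(w) = (75/w)^(2). This is a constant-elasticity form: H ∝ w^(−2), so ε = −2.

ε = -2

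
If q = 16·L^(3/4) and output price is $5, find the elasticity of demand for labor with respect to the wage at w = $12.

ε = -4

MP_L = (3/4)·16·L^(-1/4), so P·MP_L = w gives 60·L^(-1/4) = w.
Solving, L(w) = (60/w)^(4). This is a constant-elasticity form: L ∝ w^(−4), so ε = −4.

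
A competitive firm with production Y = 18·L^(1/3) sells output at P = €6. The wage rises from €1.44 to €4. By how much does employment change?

From P·MP_L = w with MP_L = 6·L^(-2/3), the labor demand is L(w) = (36/w)^(3/2).
At w = 1.44: L = 125. At w = 4: L = 27.
ΔL = 27 − 125 = -98.

ΔL = -98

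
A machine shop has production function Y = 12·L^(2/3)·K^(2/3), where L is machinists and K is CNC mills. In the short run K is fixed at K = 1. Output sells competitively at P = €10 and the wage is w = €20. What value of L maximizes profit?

With K = 1, MP_L = (2/3)·12·L^(-1/3)·1^(2/3) = 8·L^(-1/3).
Profit maximization for a price taker requires P·MP_L = w: 10·8·L^(-1/3) = 20.
So L^(-1/3) = 0.25, which gives L = 64.

L* = 64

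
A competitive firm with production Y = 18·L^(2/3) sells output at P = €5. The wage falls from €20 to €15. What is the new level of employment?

From P·MP_L = w with MP_L = 12·L^(-1/3), the labor demand is L(w) = (60/w)^(3).
At w = 20: L = 27. At w = 15: L = 64.

L* = 64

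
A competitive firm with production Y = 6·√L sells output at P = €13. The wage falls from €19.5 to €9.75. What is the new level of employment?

From P·MP_L = w with MP_L = 3·L^(-1/2), the labor demand is L(w) = (39/w)^(2).
At w = 19.5: L = 4. At w = 9.75: L = 16.

L* = 16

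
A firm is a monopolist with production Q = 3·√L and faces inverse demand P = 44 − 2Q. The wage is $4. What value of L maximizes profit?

Marginal revenue from the inverse demand is MR = 44 − 4Q.
The marginal product is MP_L = 1.5·L^(-1/2).
A monopolist hires until marginal revenue product equals the wage: MR·MP_L = w.
At L, Q = 3·√L. Substituting and solving: (44 − 12·√L)·1.5·L^(-1/2) = 4 gives L = 9.

L* = 9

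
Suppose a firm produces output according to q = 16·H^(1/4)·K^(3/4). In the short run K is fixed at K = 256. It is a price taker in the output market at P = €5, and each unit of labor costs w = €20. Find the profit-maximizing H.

H* = 256

With K = 256, MP_H = (1/4)·16·H^(-3/4)·256^(3/4) = 256·H^(-3/4).
Profit maximization for a price taker requires P·MP_H = w: 5·256·H^(-3/4) = 20.
So H^(-3/4) = 0.015625, which gives H = 256.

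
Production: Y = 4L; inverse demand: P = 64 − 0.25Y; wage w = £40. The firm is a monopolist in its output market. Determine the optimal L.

Marginal revenue from the inverse demand is MR = 64 − 0.5Y.
The marginal product is MP_L = 4.
A monopolist hires until marginal revenue product equals the wage: MR·MP_L = w.
(64 − 2L)·4 = 40, so L = 27.

L* = 27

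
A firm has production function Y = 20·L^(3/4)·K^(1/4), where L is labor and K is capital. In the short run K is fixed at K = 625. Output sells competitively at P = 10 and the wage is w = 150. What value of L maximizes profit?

With K = 625, MP_L = (3/4)·20·L^(-1/4)·625^(1/4) = 75·L^(-1/4).
Profit maximization for a price taker requires P·MP_L = w: 10·75·L^(-1/4) = 150.
So L^(-1/4) = 0.2, which gives L = 625.

L* = 625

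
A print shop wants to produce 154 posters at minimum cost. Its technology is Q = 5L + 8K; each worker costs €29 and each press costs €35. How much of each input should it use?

L* = 0, K* = 19.25

The inputs are perfect substitutes, so the firm uses whichever has the lower cost per unit of output.
Cost per unit of output via L is w/5 = 5.8; via K it is r/8 = 4.375. K is cheaper.
Producing Q = 154 with K alone: L = 0, K = 19.25.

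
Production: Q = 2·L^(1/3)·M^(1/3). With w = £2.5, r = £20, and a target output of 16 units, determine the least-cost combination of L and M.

Cost minimization requires the marginal rate of technical substitution to equal the input-price ratio: MP_L/MP_M = w/r.
Here MP_L/MP_M = (1/3)·(M/L)/(1/3) = (M/L). Setting this equal to 2.5/20 = 0.125 gives M = 0.125L.
Substituting into Q = 16: 2·L^(1/3)·(0.125L)^(1/3) = 16.
Solving, L = 64 and M = 8.

L* = 64, M* = 8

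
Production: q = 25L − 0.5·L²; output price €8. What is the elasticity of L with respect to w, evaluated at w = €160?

From P·MP_L = w with MP_L = 25 − L, labor demand is L(w) = 25 − w/8.
dL/dw = −1/(8) = -0.125.
At w = 160, L = 5, so ε = (dL/dw)·(w/L) = (-0.125)·(160/5) = -4.

ε = -4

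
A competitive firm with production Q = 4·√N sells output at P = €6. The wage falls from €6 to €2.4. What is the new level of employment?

From P·MP_N = w with MP_N = 2·N^(-1/2), the labor demand is N(w) = (12/w)^(2).
At w = 6: N = 4. At w = 2.4: N = 25.

N* = 25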